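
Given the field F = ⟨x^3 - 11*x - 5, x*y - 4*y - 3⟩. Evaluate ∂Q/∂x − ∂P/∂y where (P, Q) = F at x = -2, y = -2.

∂F₂/∂x = y
∂F₁/∂y = 0
Scalar curl = y
At (-2, -2): -2.

-2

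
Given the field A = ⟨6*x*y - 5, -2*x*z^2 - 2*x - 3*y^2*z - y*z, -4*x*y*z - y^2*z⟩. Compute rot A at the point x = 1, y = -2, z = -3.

(∇×A)₁ = ∂A₃/∂y − ∂A₂/∂z = 3*y^2 - 2*y*z + y
(∇×A)₂ = ∂A₁/∂z − ∂A₃/∂x = 4*y*z
(∇×A)₃ = ∂A₂/∂x − ∂A₁/∂y = -6*x - 2*z^2 - 2
∇×A = (3*y^2 - 2*y*z + y, 4*y*z, -6*x - 2*z^2 - 2)
At (1, -2, -3): (-2, 24, -26).

(-2, 24, -26)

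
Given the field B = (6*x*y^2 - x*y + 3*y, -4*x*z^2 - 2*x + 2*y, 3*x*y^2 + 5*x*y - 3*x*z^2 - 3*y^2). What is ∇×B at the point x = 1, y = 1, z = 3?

(29, 19, -52)

(∇×B)₁ = ∂B₃/∂y − ∂B₂/∂z = 6*x*y + 8*x*z + 5*x - 6*y
(∇×B)₂ = ∂B₁/∂z − ∂B₃/∂x = -3*y^2 - 5*y + 3*z^2
(∇×B)₃ = ∂B₂/∂x − ∂B₁/∂y = -12*x*y + x - 4*z^2 - 5
∇×B = (6*x*y + 8*x*z + 5*x - 6*y, -3*y^2 - 5*y + 3*z^2, -12*x*y + x - 4*z^2 - 5)
At (1, 1, 3): (29, 19, -52).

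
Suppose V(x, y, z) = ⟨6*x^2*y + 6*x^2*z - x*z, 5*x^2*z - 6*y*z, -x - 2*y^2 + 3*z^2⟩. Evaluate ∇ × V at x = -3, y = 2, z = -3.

(∇×V)₁ = ∂V₃/∂y − ∂V₂/∂z = -5*x^2 + 2*y
(∇×V)₂ = ∂V₁/∂z − ∂V₃/∂x = 6*x^2 - x + 1
(∇×V)₃ = ∂V₂/∂x − ∂V₁/∂y = -6*x^2 + 10*x*z
∇×V = (-5*x^2 + 2*y, 6*x^2 - x + 1, -6*x^2 + 10*x*z)
At (-3, 2, -3): (-41, 58, 36).

(-41, 58, 36)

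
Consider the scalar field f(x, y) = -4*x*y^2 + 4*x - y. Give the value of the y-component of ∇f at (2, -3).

(∇f)_2 = ∂f/∂y = -8*x*y - 1
At (2, -3): 47.

47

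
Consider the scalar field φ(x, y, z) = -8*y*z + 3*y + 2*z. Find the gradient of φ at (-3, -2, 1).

(0, -5, 18)

∂φ/∂x = 0
∂φ/∂y = -8*z + 3
∂φ/∂z = -8*y + 2
∇φ = (0, -8*z + 3, -8*y + 2)
At (-3, -2, 1): (0, -5, 18).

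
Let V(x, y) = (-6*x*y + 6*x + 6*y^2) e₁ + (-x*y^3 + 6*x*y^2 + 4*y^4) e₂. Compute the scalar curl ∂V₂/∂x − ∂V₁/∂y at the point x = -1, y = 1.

∂V₂/∂x = -y^3 + 6*y^2
∂V₁/∂y = -6*x + 12*y
Scalar curl = 6*x - y^3 + 6*y^2 - 12*y
At (-1, 1): -13.

-13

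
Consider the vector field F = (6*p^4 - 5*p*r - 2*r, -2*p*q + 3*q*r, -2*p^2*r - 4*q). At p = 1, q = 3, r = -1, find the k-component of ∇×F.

-6

(∇×F)_3 = ∂F₂/∂p − ∂F₁/∂q
= -2*q − (0)
= -2*q
At (1, 3, -1): -6.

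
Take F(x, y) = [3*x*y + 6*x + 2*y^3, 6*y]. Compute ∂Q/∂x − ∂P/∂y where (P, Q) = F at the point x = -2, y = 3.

∂F₂/∂x = 0
∂F₁/∂y = 3*x + 6*y^2
Scalar curl = -3*x - 6*y^2
At (-2, 3): -48.

-48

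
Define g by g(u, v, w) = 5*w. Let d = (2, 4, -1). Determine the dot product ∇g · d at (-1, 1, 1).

-5

∂g/∂u = 0
∂g/∂v = 0
∂g/∂w = 5
∇g at (-1, 1, 1) = (0, 0, 5)
∇g · d = (0)(2) + (0)(4) + (5)(-1) = -5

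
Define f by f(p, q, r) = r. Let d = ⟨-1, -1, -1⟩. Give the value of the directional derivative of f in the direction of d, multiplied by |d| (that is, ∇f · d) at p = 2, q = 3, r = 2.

∂f/∂p = 0
∂f/∂q = 0
∂f/∂r = 1
∇f at (2, 3, 2) = (0, 0, 1)
∇f · d = (0)(-1) + (0)(-1) + (1)(-1) = -1

-1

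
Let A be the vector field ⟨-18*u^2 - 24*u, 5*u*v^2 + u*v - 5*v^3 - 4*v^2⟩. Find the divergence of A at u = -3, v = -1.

∂A₁/∂u = -36*u - 24
∂A₂/∂v = 10*u*v + u - 15*v^2 - 8*v
∇·A = 10*u*v - 35*u - 15*v^2 - 8*v - 24
At (-3, -1): 104.

104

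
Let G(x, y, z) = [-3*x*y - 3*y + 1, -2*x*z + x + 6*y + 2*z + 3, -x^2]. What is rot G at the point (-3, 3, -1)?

(∇×G)₁ = ∂G₃/∂y − ∂G₂/∂z = 2*x - 2
(∇×G)₂ = ∂G₁/∂z − ∂G₃/∂x = 2*x
(∇×G)₃ = ∂G₂/∂x − ∂G₁/∂y = 3*x - 2*z + 4
∇×G = (2*x - 2, 2*x, 3*x - 2*z + 4)
At (-3, 3, -1): (-8, -6, -3).

(-8, -6, -3)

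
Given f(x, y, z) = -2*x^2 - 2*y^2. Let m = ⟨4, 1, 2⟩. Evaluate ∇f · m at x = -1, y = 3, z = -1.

4

∂f/∂x = -4*x
∂f/∂y = -4*y
∂f/∂z = 0
∇f at (-1, 3, -1) = (4, -12, 0)
∇f · m = (4)(4) + (-12)(1) + (0)(2) = 4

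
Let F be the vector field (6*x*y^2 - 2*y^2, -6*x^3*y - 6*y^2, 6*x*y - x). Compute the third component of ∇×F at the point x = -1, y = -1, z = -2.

2

(∇×F)_3 = ∂F₂/∂x − ∂F₁/∂y
= -18*x^2*y − (12*x*y - 4*y)
= -18*x^2*y - 12*x*y + 4*y
At (-1, -1, -2): 2.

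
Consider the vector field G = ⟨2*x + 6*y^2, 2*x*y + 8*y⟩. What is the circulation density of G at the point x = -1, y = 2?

∂G₂/∂x = 2*y
∂G₁/∂y = 12*y
Scalar curl = -10*y
At (-1, 2): -20.

-20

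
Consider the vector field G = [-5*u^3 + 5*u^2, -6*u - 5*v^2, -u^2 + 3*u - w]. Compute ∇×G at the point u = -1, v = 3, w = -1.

(∇×G)₁ = ∂G₃/∂v − ∂G₂/∂w = 0
(∇×G)₂ = ∂G₁/∂w − ∂G₃/∂u = 2*u - 3
(∇×G)₃ = ∂G₂/∂u − ∂G₁/∂v = -6
∇×G = (0, 2*u - 3, -6)
At (-1, 3, -1): (0, -5, -6).

(0, -5, -6)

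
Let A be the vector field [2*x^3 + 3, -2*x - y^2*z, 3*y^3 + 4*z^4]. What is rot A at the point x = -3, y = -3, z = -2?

(∇×A)₁ = ∂A₃/∂y − ∂A₂/∂z = 10*y^2
(∇×A)₂ = ∂A₁/∂z − ∂A₃/∂x = 0
(∇×A)₃ = ∂A₂/∂x − ∂A₁/∂y = -2
∇×A = (10*y^2, 0, -2)
At (-3, -3, -2): (90, 0, -2).

(90, 0, -2)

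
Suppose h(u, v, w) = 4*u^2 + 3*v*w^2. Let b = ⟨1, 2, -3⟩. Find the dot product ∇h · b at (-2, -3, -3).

-124

∂h/∂u = 8*u
∂h/∂v = 3*w^2
∂h/∂w = 6*v*w
∇h at (-2, -3, -3) = (-16, 27, 54)
∇h · b = (-16)(1) + (27)(2) + (54)(-3) = -124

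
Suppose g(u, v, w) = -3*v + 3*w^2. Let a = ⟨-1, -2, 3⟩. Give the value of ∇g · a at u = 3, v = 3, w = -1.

-12

∂g/∂u = 0
∂g/∂v = -3
∂g/∂w = 6*w
∇g at (3, 3, -1) = (0, -3, -6)
∇g · a = (0)(-1) + (-3)(-2) + (-6)(3) = -12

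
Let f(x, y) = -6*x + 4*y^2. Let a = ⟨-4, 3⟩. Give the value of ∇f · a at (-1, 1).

∂f/∂x = -6
∂f/∂y = 8*y
∇f at (-1, 1) = (-6, 8)
∇f · a = (-6)(-4) + (8)(3) = 48

48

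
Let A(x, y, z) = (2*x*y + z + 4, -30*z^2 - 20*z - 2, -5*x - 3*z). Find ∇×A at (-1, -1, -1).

(-40, 6, 2)

(∇×A)₁ = ∂A₃/∂y − ∂A₂/∂z = 60*z + 20
(∇×A)₂ = ∂A₁/∂z − ∂A₃/∂x = 6
(∇×A)₃ = ∂A₂/∂x − ∂A₁/∂y = -2*x
∇×A = (60*z + 20, 6, -2*x)
At (-1, -1, -1): (-40, 6, 2).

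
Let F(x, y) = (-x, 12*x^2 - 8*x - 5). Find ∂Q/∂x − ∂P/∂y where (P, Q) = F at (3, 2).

64

∂F₂/∂x = 24*x - 8
∂F₁/∂y = 0
Scalar curl = 24*x - 8
At (3, 2): 64.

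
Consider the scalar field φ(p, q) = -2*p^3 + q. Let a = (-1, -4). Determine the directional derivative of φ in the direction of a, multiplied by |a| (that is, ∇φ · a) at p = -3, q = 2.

∂φ/∂p = -6*p^2
∂φ/∂q = 1
∇φ at (-3, 2) = (-54, 1)
∇φ · a = (-54)(-1) + (1)(-4) = 50

50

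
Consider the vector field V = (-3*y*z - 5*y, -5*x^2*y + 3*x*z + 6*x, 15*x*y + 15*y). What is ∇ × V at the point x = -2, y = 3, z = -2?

(-9, -54, 59)

(∇×V)₁ = ∂V₃/∂y − ∂V₂/∂z = 12*x + 15
(∇×V)₂ = ∂V₁/∂z − ∂V₃/∂x = -18*y
(∇×V)₃ = ∂V₂/∂x − ∂V₁/∂y = -10*x*y + 6*z + 11
∇×V = (12*x + 15, -18*y, -10*x*y + 6*z + 11)
At (-2, 3, -2): (-9, -54, 59).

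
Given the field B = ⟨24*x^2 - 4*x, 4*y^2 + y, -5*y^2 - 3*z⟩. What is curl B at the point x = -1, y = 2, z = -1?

(∇×B)₁ = ∂B₃/∂y − ∂B₂/∂z = -10*y
(∇×B)₂ = ∂B₁/∂z − ∂B₃/∂x = 0
(∇×B)₃ = ∂B₂/∂x − ∂B₁/∂y = 0
∇×B = (-10*y, 0, 0)
At (-1, 2, -1): (-20, 0, 0).

(-20, 0, 0)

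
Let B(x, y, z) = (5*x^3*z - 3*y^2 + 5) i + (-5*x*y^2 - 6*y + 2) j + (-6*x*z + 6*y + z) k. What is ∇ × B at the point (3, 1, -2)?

(6, 123, 1)

(∇×B)₁ = ∂B₃/∂y − ∂B₂/∂z = 6
(∇×B)₂ = ∂B₁/∂z − ∂B₃/∂x = 5*x^3 + 6*z
(∇×B)₃ = ∂B₂/∂x − ∂B₁/∂y = -5*y^2 + 6*y
∇×B = (6, 5*x^3 + 6*z, -5*y^2 + 6*y)
At (3, 1, -2): (6, 123, 1).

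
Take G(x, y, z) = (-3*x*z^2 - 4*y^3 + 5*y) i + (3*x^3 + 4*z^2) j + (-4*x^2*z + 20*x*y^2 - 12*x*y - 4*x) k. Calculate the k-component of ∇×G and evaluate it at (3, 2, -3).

(∇×G)_3 = ∂G₂/∂x − ∂G₁/∂y
= 9*x^2 − (-12*y^2 + 5)
= 9*x^2 + 12*y^2 - 5
At (3, 2, -3): 124.

124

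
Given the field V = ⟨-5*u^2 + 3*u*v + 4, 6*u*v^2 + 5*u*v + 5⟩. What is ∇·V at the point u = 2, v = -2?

∂V₁/∂u = -10*u + 3*v
∂V₂/∂v = 12*u*v + 5*u
∇·V = 12*u*v - 5*u + 3*v
At (2, -2): -64.

-64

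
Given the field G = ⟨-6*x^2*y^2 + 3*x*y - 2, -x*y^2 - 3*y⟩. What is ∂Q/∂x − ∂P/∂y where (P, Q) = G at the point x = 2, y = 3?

129

∂G₂/∂x = -y^2
∂G₁/∂y = -12*x^2*y + 3*x
Scalar curl = 12*x^2*y - 3*x - y^2
At (2, 3): 129.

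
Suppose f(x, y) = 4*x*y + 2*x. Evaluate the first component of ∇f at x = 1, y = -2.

-6

(∇f)_1 = ∂f/∂x = 4*y + 2
At (1, -2): -6.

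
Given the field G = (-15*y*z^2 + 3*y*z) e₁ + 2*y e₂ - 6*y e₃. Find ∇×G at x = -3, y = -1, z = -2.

(∇×G)₁ = ∂G₃/∂y − ∂G₂/∂z = -6
(∇×G)₂ = ∂G₁/∂z − ∂G₃/∂x = -30*y*z + 3*y
(∇×G)₃ = ∂G₂/∂x − ∂G₁/∂y = 15*z^2 - 3*z
∇×G = (-6, -30*y*z + 3*y, 15*z^2 - 3*z)
At (-3, -1, -2): (-6, -63, 66).

(-6, -63, 66)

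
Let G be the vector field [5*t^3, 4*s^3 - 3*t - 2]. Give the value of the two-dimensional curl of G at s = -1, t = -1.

∂G₂/∂s = 12*s^2
∂G₁/∂t = 15*t^2
Scalar curl = 12*s^2 - 15*t^2
At (-1, -1): -3.

-3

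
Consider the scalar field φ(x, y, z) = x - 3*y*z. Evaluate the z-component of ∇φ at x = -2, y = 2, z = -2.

-6

(∇φ)_3 = ∂φ/∂z = -3*y
At (-2, 2, -2): -6.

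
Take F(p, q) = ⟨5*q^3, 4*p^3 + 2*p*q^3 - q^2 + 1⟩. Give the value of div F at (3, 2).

∂F₁/∂p = 0
∂F₂/∂q = 6*p*q^2 - 2*q
∇·F = 6*p*q^2 - 2*q
At (3, 2): 68.

68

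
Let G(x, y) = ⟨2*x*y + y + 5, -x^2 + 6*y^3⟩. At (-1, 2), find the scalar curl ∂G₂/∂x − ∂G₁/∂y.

3

∂G₂/∂x = -2*x
∂G₁/∂y = 2*x + 1
Scalar curl = -4*x - 1
At (-1, 2): 3.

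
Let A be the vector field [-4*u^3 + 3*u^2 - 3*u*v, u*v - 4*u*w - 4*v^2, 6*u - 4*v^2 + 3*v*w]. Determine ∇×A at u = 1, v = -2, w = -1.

(17, -6, 5)

(∇×A)₁ = ∂A₃/∂v − ∂A₂/∂w = 4*u - 8*v + 3*w
(∇×A)₂ = ∂A₁/∂w − ∂A₃/∂u = -6
(∇×A)₃ = ∂A₂/∂u − ∂A₁/∂v = 3*u + v - 4*w
∇×A = (4*u - 8*v + 3*w, -6, 3*u + v - 4*w)
At (1, -2, -1): (17, -6, 5).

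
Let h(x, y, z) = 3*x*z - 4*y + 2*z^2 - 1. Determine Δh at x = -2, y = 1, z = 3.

4

∂²h/∂x² = 0
∂²h/∂y² = 0
∂²h/∂z² = 4
∇²h = 4
At (-2, 1, 3): 4.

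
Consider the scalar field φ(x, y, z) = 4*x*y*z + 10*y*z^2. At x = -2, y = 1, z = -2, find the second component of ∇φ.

(∇φ)_2 = ∂φ/∂y = 4*x*z + 10*z^2
At (-2, 1, -2): 56.

56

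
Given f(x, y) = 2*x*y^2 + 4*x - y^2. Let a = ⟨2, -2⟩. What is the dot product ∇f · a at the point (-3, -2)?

-32

∂f/∂x = 2*y^2 + 4
∂f/∂y = 4*x*y - 2*y
∇f at (-3, -2) = (12, 28)
∇f · a = (12)(2) + (28)(-2) = -32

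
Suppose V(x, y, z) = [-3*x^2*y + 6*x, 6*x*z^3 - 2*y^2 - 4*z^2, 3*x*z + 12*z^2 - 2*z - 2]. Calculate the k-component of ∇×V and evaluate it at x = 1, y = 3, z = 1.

(∇×V)_3 = ∂V₂/∂x − ∂V₁/∂y
= 6*z^3 − (-3*x^2)
= 3*x^2 + 6*z^3
At (1, 3, 1): 9.

9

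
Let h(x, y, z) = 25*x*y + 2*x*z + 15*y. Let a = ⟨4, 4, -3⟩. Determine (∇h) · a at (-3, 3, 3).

102

∂h/∂x = 25*y + 2*z
∂h/∂y = 25*x + 15
∂h/∂z = 2*x
∇h at (-3, 3, 3) = (81, -60, -6)
∇h · a = (81)(4) + (-60)(4) + (-6)(-3) = 102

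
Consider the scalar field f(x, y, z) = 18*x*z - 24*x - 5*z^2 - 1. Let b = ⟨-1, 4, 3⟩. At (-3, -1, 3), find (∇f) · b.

∂f/∂x = 18*z - 24
∂f/∂y = 0
∂f/∂z = 18*x - 10*z
∇f at (-3, -1, 3) = (30, 0, -84)
∇f · b = (30)(-1) + (0)(4) + (-84)(3) = -282

-282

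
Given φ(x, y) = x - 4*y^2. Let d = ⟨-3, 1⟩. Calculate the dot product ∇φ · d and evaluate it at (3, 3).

∂φ/∂x = 1
∂φ/∂y = -8*y
∇φ at (3, 3) = (1, -24)
∇φ · d = (1)(-3) + (-24)(1) = -27

-27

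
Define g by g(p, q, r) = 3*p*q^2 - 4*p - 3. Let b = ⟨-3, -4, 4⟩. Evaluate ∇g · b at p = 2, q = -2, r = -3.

72

∂g/∂p = 3*q^2 - 4
∂g/∂q = 6*p*q
∂g/∂r = 0
∇g at (2, -2, -3) = (8, -24, 0)
∇g · b = (8)(-3) + (-24)(-4) + (0)(4) = 72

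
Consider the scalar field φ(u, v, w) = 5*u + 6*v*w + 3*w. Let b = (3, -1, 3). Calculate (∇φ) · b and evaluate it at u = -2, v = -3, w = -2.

∂φ/∂u = 5
∂φ/∂v = 6*w
∂φ/∂w = 6*v + 3
∇φ at (-2, -3, -2) = (5, -12, -15)
∇φ · b = (5)(3) + (-12)(-1) + (-15)(3) = -18

-18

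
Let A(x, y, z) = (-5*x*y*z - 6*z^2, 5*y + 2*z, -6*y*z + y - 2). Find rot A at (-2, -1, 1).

(∇×A)₁ = ∂A₃/∂y − ∂A₂/∂z = -6*z - 1
(∇×A)₂ = ∂A₁/∂z − ∂A₃/∂x = -5*x*y - 12*z
(∇×A)₃ = ∂A₂/∂x − ∂A₁/∂y = 5*x*z
∇×A = (-6*z - 1, -5*x*y - 12*z, 5*x*z)
At (-2, -1, 1): (-7, -22, -10).

(-7, -22, -10)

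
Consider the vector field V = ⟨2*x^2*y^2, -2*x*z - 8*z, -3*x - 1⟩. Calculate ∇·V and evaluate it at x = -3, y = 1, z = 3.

-12

∂V₁/∂x = 4*x*y^2
∂V₂/∂y = 0
∂V₃/∂z = 0
∇·V = 4*x*y^2
At (-3, 1, 3): -12.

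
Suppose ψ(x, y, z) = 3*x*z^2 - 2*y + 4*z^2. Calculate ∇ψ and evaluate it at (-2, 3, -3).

∂ψ/∂x = 3*z^2
∂ψ/∂y = -2
∂ψ/∂z = 6*x*z + 8*z
∇ψ = (3*z^2, -2, 6*x*z + 8*z)
At (-2, 3, -3): (27, -2, 12).

(27, -2, 12)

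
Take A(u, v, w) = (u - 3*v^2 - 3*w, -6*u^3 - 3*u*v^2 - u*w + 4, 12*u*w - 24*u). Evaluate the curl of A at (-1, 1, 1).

(∇×A)₁ = ∂A₃/∂v − ∂A₂/∂w = u
(∇×A)₂ = ∂A₁/∂w − ∂A₃/∂u = -12*w + 21
(∇×A)₃ = ∂A₂/∂u − ∂A₁/∂v = -18*u^2 - 3*v^2 + 6*v - w
∇×A = (u, -12*w + 21, -18*u^2 - 3*v^2 + 6*v - w)
At (-1, 1, 1): (-1, 9, -16).

(-1, 9, -16)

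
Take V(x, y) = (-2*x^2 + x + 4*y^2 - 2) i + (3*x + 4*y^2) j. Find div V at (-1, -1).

∂V₁/∂x = -4*x + 1
∂V₂/∂y = 8*y
∇·V = -4*x + 8*y + 1
At (-1, -1): -3.

-3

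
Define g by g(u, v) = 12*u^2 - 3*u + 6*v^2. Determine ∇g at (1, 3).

∂g/∂u = 24*u - 3
∂g/∂v = 12*v
∇g = (24*u - 3, 12*v)
At (1, 3): (21, 36).

(21, 36)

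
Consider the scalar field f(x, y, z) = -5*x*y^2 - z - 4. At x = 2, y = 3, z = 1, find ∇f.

∂f/∂x = -5*y^2
∂f/∂y = -10*x*y
∂f/∂z = -1
∇f = (-5*y^2, -10*x*y, -1)
At (2, 3, 1): (-45, -60, -1).

(-45, -60, -1)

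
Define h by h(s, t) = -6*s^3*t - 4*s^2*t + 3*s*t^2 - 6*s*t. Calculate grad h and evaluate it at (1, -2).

∂h/∂s = -18*s^2*t - 8*s*t + 3*t^2 - 6*t
∂h/∂t = -6*s^3 - 4*s^2 + 6*s*t - 6*s
∇h = (-18*s^2*t - 8*s*t + 3*t^2 - 6*t, -6*s^3 - 4*s^2 + 6*s*t - 6*s)
At (1, -2): (76, -28).

(76, -28)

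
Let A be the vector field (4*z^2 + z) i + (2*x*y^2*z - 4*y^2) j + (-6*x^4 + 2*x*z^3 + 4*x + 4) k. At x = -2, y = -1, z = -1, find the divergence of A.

-12

∂A₁/∂x = 0
∂A₂/∂y = 4*x*y*z - 8*y
∂A₃/∂z = 6*x*z^2
∇·A = 4*x*y*z + 6*x*z^2 - 8*y
At (-2, -1, -1): -12.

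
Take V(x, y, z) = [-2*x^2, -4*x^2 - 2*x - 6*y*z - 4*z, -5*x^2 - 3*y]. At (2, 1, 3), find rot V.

(7, 20, -18)

(∇×V)₁ = ∂V₃/∂y − ∂V₂/∂z = 6*y + 1
(∇×V)₂ = ∂V₁/∂z − ∂V₃/∂x = 10*x
(∇×V)₃ = ∂V₂/∂x − ∂V₁/∂y = -8*x - 2
∇×V = (6*y + 1, 10*x, -8*x - 2)
At (2, 1, 3): (7, 20, -18).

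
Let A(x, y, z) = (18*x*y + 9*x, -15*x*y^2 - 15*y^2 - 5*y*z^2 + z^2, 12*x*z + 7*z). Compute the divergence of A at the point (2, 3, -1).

∂A₁/∂x = 18*y + 9
∂A₂/∂y = -30*x*y - 30*y - 5*z^2
∂A₃/∂z = 12*x + 7
∇·A = -30*x*y + 12*x - 12*y - 5*z^2 + 16
At (2, 3, -1): -181.

-181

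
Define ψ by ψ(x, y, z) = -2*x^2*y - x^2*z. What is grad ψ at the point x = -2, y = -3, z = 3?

(-12, -8, -4)

∂ψ/∂x = -4*x*y - 2*x*z
∂ψ/∂y = -2*x^2
∂ψ/∂z = -x^2
∇ψ = (-4*x*y - 2*x*z, -2*x^2, -x^2)
At (-2, -3, 3): (-12, -8, -4).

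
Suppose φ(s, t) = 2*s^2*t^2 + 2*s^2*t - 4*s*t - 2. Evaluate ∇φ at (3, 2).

∂φ/∂s = 4*s*t^2 + 4*s*t - 4*t
∂φ/∂t = 4*s^2*t + 2*s^2 - 4*s
∇φ = (4*s*t^2 + 4*s*t - 4*t, 4*s^2*t + 2*s^2 - 4*s)
At (3, 2): (64, 78).

(64, 78)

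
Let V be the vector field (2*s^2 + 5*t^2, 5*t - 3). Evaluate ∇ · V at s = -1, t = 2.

∂V₁/∂s = 4*s
∂V₂/∂t = 5
∇·V = 4*s + 5
At (-1, 2): 1.

1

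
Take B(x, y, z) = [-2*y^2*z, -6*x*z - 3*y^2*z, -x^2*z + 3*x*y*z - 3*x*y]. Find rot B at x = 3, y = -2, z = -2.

(∇×B)₁ = ∂B₃/∂y − ∂B₂/∂z = 3*x*z + 3*x + 3*y^2
(∇×B)₂ = ∂B₁/∂z − ∂B₃/∂x = 2*x*z - 2*y^2 - 3*y*z + 3*y
(∇×B)₃ = ∂B₂/∂x − ∂B₁/∂y = 4*y*z - 6*z
∇×B = (3*x*z + 3*x + 3*y^2, 2*x*z - 2*y^2 - 3*y*z + 3*y, 4*y*z - 6*z)
At (3, -2, -2): (3, -38, 28).

(3, -38, 28)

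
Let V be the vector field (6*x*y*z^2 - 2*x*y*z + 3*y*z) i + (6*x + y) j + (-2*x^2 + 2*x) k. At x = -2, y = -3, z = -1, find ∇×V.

(∇×V)₁ = ∂V₃/∂y − ∂V₂/∂z = 0
(∇×V)₂ = ∂V₁/∂z − ∂V₃/∂x = 12*x*y*z - 2*x*y + 4*x + 3*y - 2
(∇×V)₃ = ∂V₂/∂x − ∂V₁/∂y = -6*x*z^2 + 2*x*z - 3*z + 6
∇×V = (0, 12*x*y*z - 2*x*y + 4*x + 3*y - 2, -6*x*z^2 + 2*x*z - 3*z + 6)
At (-2, -3, -1): (0, -103, 25).

(0, -103, 25)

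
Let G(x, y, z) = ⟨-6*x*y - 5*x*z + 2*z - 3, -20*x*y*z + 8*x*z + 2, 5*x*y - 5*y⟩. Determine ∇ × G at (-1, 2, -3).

(∇×G)₁ = ∂G₃/∂y − ∂G₂/∂z = 20*x*y - 3*x - 5
(∇×G)₂ = ∂G₁/∂z − ∂G₃/∂x = -5*x - 5*y + 2
(∇×G)₃ = ∂G₂/∂x − ∂G₁/∂y = 6*x - 20*y*z + 8*z
∇×G = (20*x*y - 3*x - 5, -5*x - 5*y + 2, 6*x - 20*y*z + 8*z)
At (-1, 2, -3): (-42, -3, 90).

(-42, -3, 90)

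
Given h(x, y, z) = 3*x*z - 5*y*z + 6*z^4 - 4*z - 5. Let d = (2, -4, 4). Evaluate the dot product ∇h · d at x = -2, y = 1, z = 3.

2610

∂h/∂x = 3*z
∂h/∂y = -5*z
∂h/∂z = 3*x - 5*y + 24*z^3 - 4
∇h at (-2, 1, 3) = (9, -15, 633)
∇h · d = (9)(2) + (-15)(-4) + (633)(4) = 2610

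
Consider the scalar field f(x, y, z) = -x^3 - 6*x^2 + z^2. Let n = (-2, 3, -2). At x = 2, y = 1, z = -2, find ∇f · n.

∂f/∂x = -3*x^2 - 12*x
∂f/∂y = 0
∂f/∂z = 2*z
∇f at (2, 1, -2) = (-36, 0, -4)
∇f · n = (-36)(-2) + (0)(3) + (-4)(-2) = 80

80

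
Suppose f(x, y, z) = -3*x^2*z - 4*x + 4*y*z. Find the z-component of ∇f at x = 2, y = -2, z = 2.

-20

(∇f)_3 = ∂f/∂z = -3*x^2 + 4*y
At (2, -2, 2): -20.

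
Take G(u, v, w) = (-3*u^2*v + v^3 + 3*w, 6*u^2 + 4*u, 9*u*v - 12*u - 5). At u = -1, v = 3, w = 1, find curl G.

(∇×G)₁ = ∂G₃/∂v − ∂G₂/∂w = 9*u
(∇×G)₂ = ∂G₁/∂w − ∂G₃/∂u = -9*v + 15
(∇×G)₃ = ∂G₂/∂u − ∂G₁/∂v = 3*u^2 + 12*u - 3*v^2 + 4
∇×G = (9*u, -9*v + 15, 3*u^2 + 12*u - 3*v^2 + 4)
At (-1, 3, 1): (-9, -12, -32).

(-9, -12, -32)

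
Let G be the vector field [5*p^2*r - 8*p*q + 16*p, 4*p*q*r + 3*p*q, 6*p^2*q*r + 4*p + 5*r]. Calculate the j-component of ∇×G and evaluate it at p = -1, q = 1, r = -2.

-23

(∇×G)_2 = ∂G₁/∂r − ∂G₃/∂p
= 5*p^2 − (12*p*q*r + 4)
= 5*p^2 - 12*p*q*r - 4
At (-1, 1, -2): -23.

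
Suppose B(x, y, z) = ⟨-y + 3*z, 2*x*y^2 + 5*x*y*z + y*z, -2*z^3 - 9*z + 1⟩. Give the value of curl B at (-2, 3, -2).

(27, 3, -11)

(∇×B)₁ = ∂B₃/∂y − ∂B₂/∂z = -5*x*y - y
(∇×B)₂ = ∂B₁/∂z − ∂B₃/∂x = 3
(∇×B)₃ = ∂B₂/∂x − ∂B₁/∂y = 2*y^2 + 5*y*z + 1
∇×B = (-5*x*y - y, 3, 2*y^2 + 5*y*z + 1)
At (-2, 3, -2): (27, 3, -11).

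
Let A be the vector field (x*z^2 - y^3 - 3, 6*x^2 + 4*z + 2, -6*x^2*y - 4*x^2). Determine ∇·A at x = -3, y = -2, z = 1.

1

∂A₁/∂x = z^2
∂A₂/∂y = 0
∂A₃/∂z = 0
∇·A = z^2
At (-3, -2, 1): 1.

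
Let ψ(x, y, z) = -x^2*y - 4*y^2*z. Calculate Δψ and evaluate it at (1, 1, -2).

∂²ψ/∂x² = -2*y
∂²ψ/∂y² = -8*z
∂²ψ/∂z² = 0
∇²ψ = -2*y - 8*z
At (1, 1, -2): 14.

14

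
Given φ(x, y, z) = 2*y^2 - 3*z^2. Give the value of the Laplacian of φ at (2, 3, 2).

∂²φ/∂x² = 0
∂²φ/∂y² = 4
∂²φ/∂z² = -6
∇²φ = -2
At (2, 3, 2): -2.

-2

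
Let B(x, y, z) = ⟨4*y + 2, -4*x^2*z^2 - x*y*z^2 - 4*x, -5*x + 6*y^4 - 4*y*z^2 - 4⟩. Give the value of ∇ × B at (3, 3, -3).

(342, 5, -251)

(∇×B)₁ = ∂B₃/∂y − ∂B₂/∂z = 8*x^2*z + 2*x*y*z + 24*y^3 - 4*z^2
(∇×B)₂ = ∂B₁/∂z − ∂B₃/∂x = 5
(∇×B)₃ = ∂B₂/∂x − ∂B₁/∂y = -8*x*z^2 - y*z^2 - 8
∇×B = (8*x^2*z + 2*x*y*z + 24*y^3 - 4*z^2, 5, -8*x*z^2 - y*z^2 - 8)
At (3, 3, -3): (342, 5, -251).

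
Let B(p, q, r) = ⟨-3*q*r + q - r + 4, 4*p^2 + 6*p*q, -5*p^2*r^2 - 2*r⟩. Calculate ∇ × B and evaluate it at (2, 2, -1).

(0, 13, 24)

(∇×B)₁ = ∂B₃/∂q − ∂B₂/∂r = 0
(∇×B)₂ = ∂B₁/∂r − ∂B₃/∂p = 10*p*r^2 - 3*q - 1
(∇×B)₃ = ∂B₂/∂p − ∂B₁/∂q = 8*p + 6*q + 3*r - 1
∇×B = (0, 10*p*r^2 - 3*q - 1, 8*p + 6*q + 3*r - 1)
At (2, 2, -1): (0, 13, 24).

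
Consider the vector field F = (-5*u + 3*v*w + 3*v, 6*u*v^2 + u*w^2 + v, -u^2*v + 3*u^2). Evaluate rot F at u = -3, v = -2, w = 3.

(9, 24, 21)

(∇×F)₁ = ∂F₃/∂v − ∂F₂/∂w = -u^2 - 2*u*w
(∇×F)₂ = ∂F₁/∂w − ∂F₃/∂u = 2*u*v - 6*u + 3*v
(∇×F)₃ = ∂F₂/∂u − ∂F₁/∂v = 6*v^2 + w^2 - 3*w - 3
∇×F = (-u^2 - 2*u*w, 2*u*v - 6*u + 3*v, 6*v^2 + w^2 - 3*w - 3)
At (-3, -2, 3): (9, 24, 21).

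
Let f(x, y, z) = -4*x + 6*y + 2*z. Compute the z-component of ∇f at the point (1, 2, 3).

2

(∇f)_3 = ∂f/∂z = 2
At (1, 2, 3): 2.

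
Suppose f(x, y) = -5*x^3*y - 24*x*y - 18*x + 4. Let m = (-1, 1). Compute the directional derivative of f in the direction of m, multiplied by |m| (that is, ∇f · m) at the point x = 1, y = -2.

-89

∂f/∂x = -15*x^2*y - 24*y - 18
∂f/∂y = -5*x^3 - 24*x
∇f at (1, -2) = (60, -29)
∇f · m = (60)(-1) + (-29)(1) = -89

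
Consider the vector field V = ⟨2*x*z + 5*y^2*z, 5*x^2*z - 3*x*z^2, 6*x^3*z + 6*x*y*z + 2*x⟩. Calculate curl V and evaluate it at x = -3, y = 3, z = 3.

(-153, -503, -207)

(∇×V)₁ = ∂V₃/∂y − ∂V₂/∂z = -5*x^2 + 12*x*z
(∇×V)₂ = ∂V₁/∂z − ∂V₃/∂x = -18*x^2*z + 2*x + 5*y^2 - 6*y*z - 2
(∇×V)₃ = ∂V₂/∂x − ∂V₁/∂y = 10*x*z - 10*y*z - 3*z^2
∇×V = (-5*x^2 + 12*x*z, -18*x^2*z + 2*x + 5*y^2 - 6*y*z - 2, 10*x*z - 10*y*z - 3*z^2)
At (-3, 3, 3): (-153, -503, -207).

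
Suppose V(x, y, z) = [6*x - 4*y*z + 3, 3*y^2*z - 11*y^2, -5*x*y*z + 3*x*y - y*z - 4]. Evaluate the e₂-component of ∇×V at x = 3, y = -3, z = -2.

(∇×V)_2 = ∂V₁/∂z − ∂V₃/∂x
= -4*y − (-5*y*z + 3*y)
= 5*y*z - 7*y
At (3, -3, -2): 51.

51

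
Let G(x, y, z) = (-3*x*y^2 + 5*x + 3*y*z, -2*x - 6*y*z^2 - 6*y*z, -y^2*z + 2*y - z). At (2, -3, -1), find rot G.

(14, -9, -35)

(∇×G)₁ = ∂G₃/∂y − ∂G₂/∂z = 10*y*z + 6*y + 2
(∇×G)₂ = ∂G₁/∂z − ∂G₃/∂x = 3*y
(∇×G)₃ = ∂G₂/∂x − ∂G₁/∂y = 6*x*y - 3*z - 2
∇×G = (10*y*z + 6*y + 2, 3*y, 6*x*y - 3*z - 2)
At (2, -3, -1): (14, -9, -35).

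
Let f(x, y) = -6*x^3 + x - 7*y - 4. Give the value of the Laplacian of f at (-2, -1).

∂²f/∂x² = -36*x
∂²f/∂y² = 0
∇²f = -36*x
At (-2, -1): 72.

72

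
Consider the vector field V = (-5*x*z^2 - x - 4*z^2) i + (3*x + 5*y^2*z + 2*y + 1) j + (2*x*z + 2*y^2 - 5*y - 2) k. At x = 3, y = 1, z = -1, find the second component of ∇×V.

(∇×V)_2 = ∂V₁/∂z − ∂V₃/∂x
= -10*x*z - 8*z − (2*z)
= -10*x*z - 10*z
At (3, 1, -1): 40.

40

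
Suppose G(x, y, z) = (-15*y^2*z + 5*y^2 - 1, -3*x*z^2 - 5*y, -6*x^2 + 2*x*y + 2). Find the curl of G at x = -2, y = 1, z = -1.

(∇×G)₁ = ∂G₃/∂y − ∂G₂/∂z = 6*x*z + 2*x
(∇×G)₂ = ∂G₁/∂z − ∂G₃/∂x = 12*x - 15*y^2 - 2*y
(∇×G)₃ = ∂G₂/∂x − ∂G₁/∂y = 30*y*z - 10*y - 3*z^2
∇×G = (6*x*z + 2*x, 12*x - 15*y^2 - 2*y, 30*y*z - 10*y - 3*z^2)
At (-2, 1, -1): (8, -41, -43).

(8, -41, -43)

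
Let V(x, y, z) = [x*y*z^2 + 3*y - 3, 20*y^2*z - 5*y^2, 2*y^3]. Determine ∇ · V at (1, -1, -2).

86

∂V₁/∂x = y*z^2
∂V₂/∂y = 40*y*z - 10*y
∂V₃/∂z = 0
∇·V = y*z^2 + 40*y*z - 10*y
At (1, -1, -2): 86.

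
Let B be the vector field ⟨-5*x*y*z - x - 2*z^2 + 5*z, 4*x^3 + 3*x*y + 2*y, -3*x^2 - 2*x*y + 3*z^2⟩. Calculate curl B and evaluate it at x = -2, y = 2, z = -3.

(∇×B)₁ = ∂B₃/∂y − ∂B₂/∂z = -2*x
(∇×B)₂ = ∂B₁/∂z − ∂B₃/∂x = -5*x*y + 6*x + 2*y - 4*z + 5
(∇×B)₃ = ∂B₂/∂x − ∂B₁/∂y = 12*x^2 + 5*x*z + 3*y
∇×B = (-2*x, -5*x*y + 6*x + 2*y - 4*z + 5, 12*x^2 + 5*x*z + 3*y)
At (-2, 2, -3): (4, 29, 84).

(4, 29, 84)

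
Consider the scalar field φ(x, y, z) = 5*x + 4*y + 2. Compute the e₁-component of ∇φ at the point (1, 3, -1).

(∇φ)_1 = ∂φ/∂x = 5
At (1, 3, -1): 5.

5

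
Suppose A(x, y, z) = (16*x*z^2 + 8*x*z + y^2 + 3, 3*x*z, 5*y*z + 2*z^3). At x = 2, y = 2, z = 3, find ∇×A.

(∇×A)₁ = ∂A₃/∂y − ∂A₂/∂z = -3*x + 5*z
(∇×A)₂ = ∂A₁/∂z − ∂A₃/∂x = 32*x*z + 8*x
(∇×A)₃ = ∂A₂/∂x − ∂A₁/∂y = -2*y + 3*z
∇×A = (-3*x + 5*z, 32*x*z + 8*x, -2*y + 3*z)
At (2, 2, 3): (9, 208, 5).

(9, 208, 5)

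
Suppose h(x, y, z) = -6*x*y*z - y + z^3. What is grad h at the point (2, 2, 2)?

(-24, -25, -12)

∂h/∂x = -6*y*z
∂h/∂y = -6*x*z - 1
∂h/∂z = -6*x*y + 3*z^2
∇h = (-6*y*z, -6*x*z - 1, -6*x*y + 3*z^2)
At (2, 2, 2): (-24, -25, -12).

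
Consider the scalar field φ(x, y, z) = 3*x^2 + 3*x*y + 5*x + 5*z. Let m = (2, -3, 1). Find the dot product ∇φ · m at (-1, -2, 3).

0

∂φ/∂x = 6*x + 3*y + 5
∂φ/∂y = 3*x
∂φ/∂z = 5
∇φ at (-1, -2, 3) = (-7, -3, 5)
∇φ · m = (-7)(2) + (-3)(-3) + (5)(1) = 0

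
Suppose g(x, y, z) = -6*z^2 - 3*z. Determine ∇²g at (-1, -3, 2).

-12

∂²g/∂x² = 0
∂²g/∂y² = 0
∂²g/∂z² = -12
∇²g = -12
At (-1, -3, 2): -12.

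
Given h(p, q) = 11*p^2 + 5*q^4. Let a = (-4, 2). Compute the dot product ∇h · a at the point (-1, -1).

48

∂h/∂p = 22*p
∂h/∂q = 20*q^3
∇h at (-1, -1) = (-22, -20)
∇h · a = (-22)(-4) + (-20)(2) = 48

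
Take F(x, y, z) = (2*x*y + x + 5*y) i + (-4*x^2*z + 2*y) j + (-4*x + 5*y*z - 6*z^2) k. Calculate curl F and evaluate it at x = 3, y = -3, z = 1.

(∇×F)₁ = ∂F₃/∂y − ∂F₂/∂z = 4*x^2 + 5*z
(∇×F)₂ = ∂F₁/∂z − ∂F₃/∂x = 4
(∇×F)₃ = ∂F₂/∂x − ∂F₁/∂y = -8*x*z - 2*x - 5
∇×F = (4*x^2 + 5*z, 4, -8*x*z - 2*x - 5)
At (3, -3, 1): (41, 4, -35).

(41, 4, -35)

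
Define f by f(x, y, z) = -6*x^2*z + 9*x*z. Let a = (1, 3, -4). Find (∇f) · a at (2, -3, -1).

39

∂f/∂x = -12*x*z + 9*z
∂f/∂y = 0
∂f/∂z = -6*x^2 + 9*x
∇f at (2, -3, -1) = (15, 0, -6)
∇f · a = (15)(1) + (0)(3) + (-6)(-4) = 39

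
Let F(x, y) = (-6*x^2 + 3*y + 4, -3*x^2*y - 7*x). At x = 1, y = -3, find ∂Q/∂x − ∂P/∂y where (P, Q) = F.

∂F₂/∂x = -6*x*y - 7
∂F₁/∂y = 3
Scalar curl = -6*x*y - 10
At (1, -3): 8.

8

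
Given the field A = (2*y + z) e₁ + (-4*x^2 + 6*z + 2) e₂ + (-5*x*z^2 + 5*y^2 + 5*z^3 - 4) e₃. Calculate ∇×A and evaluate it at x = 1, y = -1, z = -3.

(∇×A)₁ = ∂A₃/∂y − ∂A₂/∂z = 10*y - 6
(∇×A)₂ = ∂A₁/∂z − ∂A₃/∂x = 5*z^2 + 1
(∇×A)₃ = ∂A₂/∂x − ∂A₁/∂y = -8*x - 2
∇×A = (10*y - 6, 5*z^2 + 1, -8*x - 2)
At (1, -1, -3): (-16, 46, -10).

(-16, 46, -10)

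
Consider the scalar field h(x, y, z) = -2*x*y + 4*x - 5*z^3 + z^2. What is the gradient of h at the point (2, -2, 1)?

∂h/∂x = -2*y + 4
∂h/∂y = -2*x
∂h/∂z = -15*z^2 + 2*z
∇h = (-2*y + 4, -2*x, -15*z^2 + 2*z)
At (2, -2, 1): (8, -4, -13).

(8, -4, -13)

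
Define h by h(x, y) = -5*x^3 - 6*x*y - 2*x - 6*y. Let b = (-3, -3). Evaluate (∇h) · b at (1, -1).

∂h/∂x = -15*x^2 - 6*y - 2
∂h/∂y = -6*x - 6
∇h at (1, -1) = (-11, -12)
∇h · b = (-11)(-3) + (-12)(-3) = 69

69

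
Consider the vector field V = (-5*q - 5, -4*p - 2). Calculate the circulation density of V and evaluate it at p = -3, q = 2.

∂V₂/∂p = -4
∂V₁/∂q = -5
Scalar curl = 1
At (-3, 2): 1.

1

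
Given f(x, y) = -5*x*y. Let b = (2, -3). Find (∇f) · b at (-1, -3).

∂f/∂x = -5*y
∂f/∂y = -5*x
∇f at (-1, -3) = (15, 5)
∇f · b = (15)(2) + (5)(-3) = 15

15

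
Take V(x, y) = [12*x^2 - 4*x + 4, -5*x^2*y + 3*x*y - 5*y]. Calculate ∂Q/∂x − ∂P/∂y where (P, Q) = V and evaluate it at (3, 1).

-27

∂V₂/∂x = -10*x*y + 3*y
∂V₁/∂y = 0
Scalar curl = -10*x*y + 3*y
At (3, 1): -27.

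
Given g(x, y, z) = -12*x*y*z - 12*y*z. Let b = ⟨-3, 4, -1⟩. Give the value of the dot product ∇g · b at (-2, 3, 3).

432

∂g/∂x = -12*y*z
∂g/∂y = -12*x*z - 12*z
∂g/∂z = -12*x*y - 12*y
∇g at (-2, 3, 3) = (-108, 36, 36)
∇g · b = (-108)(-3) + (36)(4) + (36)(-1) = 432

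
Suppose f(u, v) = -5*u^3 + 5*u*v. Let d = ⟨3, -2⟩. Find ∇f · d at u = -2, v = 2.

∂f/∂u = -15*u^2 + 5*v
∂f/∂v = 5*u
∇f at (-2, 2) = (-50, -10)
∇f · d = (-50)(3) + (-10)(-2) = -130

-130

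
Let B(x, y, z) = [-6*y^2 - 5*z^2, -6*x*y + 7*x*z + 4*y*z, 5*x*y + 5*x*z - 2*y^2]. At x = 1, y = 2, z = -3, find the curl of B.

(∇×B)₁ = ∂B₃/∂y − ∂B₂/∂z = -2*x - 8*y
(∇×B)₂ = ∂B₁/∂z − ∂B₃/∂x = -5*y - 15*z
(∇×B)₃ = ∂B₂/∂x − ∂B₁/∂y = 6*y + 7*z
∇×B = (-2*x - 8*y, -5*y - 15*z, 6*y + 7*z)
At (1, 2, -3): (-18, 35, -9).

(-18, 35, -9)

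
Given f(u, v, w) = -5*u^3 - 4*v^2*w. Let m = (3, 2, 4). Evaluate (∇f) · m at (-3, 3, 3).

∂f/∂u = -15*u^2
∂f/∂v = -8*v*w
∂f/∂w = -4*v^2
∇f at (-3, 3, 3) = (-135, -72, -36)
∇f · m = (-135)(3) + (-72)(2) + (-36)(4) = -693

-693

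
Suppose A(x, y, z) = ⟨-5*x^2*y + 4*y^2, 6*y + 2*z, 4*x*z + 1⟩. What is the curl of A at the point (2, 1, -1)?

(-2, 4, 12)

(∇×A)₁ = ∂A₃/∂y − ∂A₂/∂z = -2
(∇×A)₂ = ∂A₁/∂z − ∂A₃/∂x = -4*z
(∇×A)₃ = ∂A₂/∂x − ∂A₁/∂y = 5*x^2 - 8*y
∇×A = (-2, -4*z, 5*x^2 - 8*y)
At (2, 1, -1): (-2, 4, 12).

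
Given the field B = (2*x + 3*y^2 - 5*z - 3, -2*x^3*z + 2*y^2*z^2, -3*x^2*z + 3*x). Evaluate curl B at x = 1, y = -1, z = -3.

(∇×B)₁ = ∂B₃/∂y − ∂B₂/∂z = 2*x^3 - 4*y^2*z
(∇×B)₂ = ∂B₁/∂z − ∂B₃/∂x = 6*x*z - 8
(∇×B)₃ = ∂B₂/∂x − ∂B₁/∂y = -6*x^2*z - 6*y
∇×B = (2*x^3 - 4*y^2*z, 6*x*z - 8, -6*x^2*z - 6*y)
At (1, -1, -3): (14, -26, 24).

(14, -26, 24)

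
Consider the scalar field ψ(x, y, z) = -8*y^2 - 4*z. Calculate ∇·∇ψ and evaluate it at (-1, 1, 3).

-16

∂²ψ/∂x² = 0
∂²ψ/∂y² = -16
∂²ψ/∂z² = 0
∇²ψ = -16
At (-1, 1, 3): -16.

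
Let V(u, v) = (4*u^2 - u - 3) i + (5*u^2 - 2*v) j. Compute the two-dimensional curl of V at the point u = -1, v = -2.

-10

∂V₂/∂u = 10*u
∂V₁/∂v = 0
Scalar curl = 10*u
At (-1, -2): -10.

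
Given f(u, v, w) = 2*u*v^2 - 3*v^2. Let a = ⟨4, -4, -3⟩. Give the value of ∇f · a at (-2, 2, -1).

∂f/∂u = 2*v^2
∂f/∂v = 4*u*v - 6*v
∂f/∂w = 0
∇f at (-2, 2, -1) = (8, -28, 0)
∇f · a = (8)(4) + (-28)(-4) + (0)(-3) = 144

144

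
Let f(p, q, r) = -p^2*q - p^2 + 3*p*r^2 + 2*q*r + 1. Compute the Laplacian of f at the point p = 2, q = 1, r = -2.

∂²f/∂p² = -2*(q + 1)
∂²f/∂q² = 0
∂²f/∂r² = 6*p
∇²f = 6*p - 2*q - 2
At (2, 1, -2): 8.

8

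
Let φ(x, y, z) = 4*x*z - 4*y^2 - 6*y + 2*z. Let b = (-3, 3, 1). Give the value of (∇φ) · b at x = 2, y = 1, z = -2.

∂φ/∂x = 4*z
∂φ/∂y = -8*y - 6
∂φ/∂z = 4*x + 2
∇φ at (2, 1, -2) = (-8, -14, 10)
∇φ · b = (-8)(-3) + (-14)(3) + (10)(1) = -8

-8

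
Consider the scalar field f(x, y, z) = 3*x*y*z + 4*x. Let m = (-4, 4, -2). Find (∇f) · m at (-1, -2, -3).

-64

∂f/∂x = 3*y*z + 4
∂f/∂y = 3*x*z
∂f/∂z = 3*x*y
∇f at (-1, -2, -3) = (22, 9, 6)
∇f · m = (22)(-4) + (9)(4) + (6)(-2) = -64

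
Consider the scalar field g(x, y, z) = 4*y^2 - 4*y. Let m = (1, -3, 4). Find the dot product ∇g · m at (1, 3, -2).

-60

∂g/∂x = 0
∂g/∂y = 8*y - 4
∂g/∂z = 0
∇g at (1, 3, -2) = (0, 20, 0)
∇g · m = (0)(1) + (20)(-3) + (0)(4) = -60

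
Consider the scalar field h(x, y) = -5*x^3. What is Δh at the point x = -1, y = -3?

30

∂²h/∂x² = -30*x
∂²h/∂y² = 0
∇²h = -30*x
At (-1, -3): 30.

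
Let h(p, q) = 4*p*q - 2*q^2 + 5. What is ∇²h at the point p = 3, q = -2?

∂²h/∂p² = 0
∂²h/∂q² = -4
∇²h = -4
At (3, -2): -4.

-4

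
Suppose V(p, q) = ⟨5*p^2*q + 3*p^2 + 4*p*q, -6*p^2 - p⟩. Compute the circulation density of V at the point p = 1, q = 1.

∂V₂/∂p = -12*p - 1
∂V₁/∂q = 5*p^2 + 4*p
Scalar curl = -5*p^2 - 16*p - 1
At (1, 1): -22.

-22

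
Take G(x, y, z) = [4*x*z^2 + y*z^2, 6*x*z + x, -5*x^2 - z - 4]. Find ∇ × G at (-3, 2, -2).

(∇×G)₁ = ∂G₃/∂y − ∂G₂/∂z = -6*x
(∇×G)₂ = ∂G₁/∂z − ∂G₃/∂x = 8*x*z + 10*x + 2*y*z
(∇×G)₃ = ∂G₂/∂x − ∂G₁/∂y = -z^2 + 6*z + 1
∇×G = (-6*x, 8*x*z + 10*x + 2*y*z, -z^2 + 6*z + 1)
At (-3, 2, -2): (18, 10, -15).

(18, 10, -15)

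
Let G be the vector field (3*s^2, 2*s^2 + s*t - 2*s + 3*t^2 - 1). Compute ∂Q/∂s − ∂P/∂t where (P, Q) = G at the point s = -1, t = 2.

∂G₂/∂s = 4*s + t - 2
∂G₁/∂t = 0
Scalar curl = 4*s + t - 2
At (-1, 2): -4.

-4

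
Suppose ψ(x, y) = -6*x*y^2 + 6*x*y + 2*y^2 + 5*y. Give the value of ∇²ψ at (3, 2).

∂²ψ/∂x² = 0
∂²ψ/∂y² = 4*(-3*x + 1)
∇²ψ = -12*x + 4
At (3, 2): -32.

-32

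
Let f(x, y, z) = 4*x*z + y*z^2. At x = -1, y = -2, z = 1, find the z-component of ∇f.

-8

(∇f)_3 = ∂f/∂z = 4*x + 2*y*z
At (-1, -2, 1): -8.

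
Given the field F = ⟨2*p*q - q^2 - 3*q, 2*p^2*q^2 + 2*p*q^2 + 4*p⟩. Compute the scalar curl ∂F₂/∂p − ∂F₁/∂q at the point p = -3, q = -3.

-83

∂F₂/∂p = 4*p*q^2 + 2*q^2 + 4
∂F₁/∂q = 2*p - 2*q - 3
Scalar curl = 4*p*q^2 - 2*p + 2*q^2 + 2*q + 7
At (-3, -3): -83.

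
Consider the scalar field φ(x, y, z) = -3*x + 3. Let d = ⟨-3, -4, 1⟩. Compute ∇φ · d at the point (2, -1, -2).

∂φ/∂x = -3
∂φ/∂y = 0
∂φ/∂z = 0
∇φ at (2, -1, -2) = (-3, 0, 0)
∇φ · d = (-3)(-3) + (0)(-4) + (0)(1) = 9

9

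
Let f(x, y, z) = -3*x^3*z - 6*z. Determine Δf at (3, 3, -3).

∂²f/∂x² = -18*x*z
∂²f/∂y² = 0
∂²f/∂z² = 0
∇²f = -18*x*z
At (3, 3, -3): 162.

162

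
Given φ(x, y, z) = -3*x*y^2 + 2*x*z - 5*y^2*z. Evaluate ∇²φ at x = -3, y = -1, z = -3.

∂²φ/∂x² = 0
∂²φ/∂y² = -2*(3*x + 5*z)
∂²φ/∂z² = 0
∇²φ = -6*x - 10*z
At (-3, -1, -3): 48.

48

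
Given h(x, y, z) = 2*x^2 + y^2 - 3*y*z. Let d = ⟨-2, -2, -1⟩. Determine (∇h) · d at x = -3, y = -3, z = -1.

∂h/∂x = 4*x
∂h/∂y = 2*y - 3*z
∂h/∂z = -3*y
∇h at (-3, -3, -1) = (-12, -3, 9)
∇h · d = (-12)(-2) + (-3)(-2) + (9)(-1) = 21

21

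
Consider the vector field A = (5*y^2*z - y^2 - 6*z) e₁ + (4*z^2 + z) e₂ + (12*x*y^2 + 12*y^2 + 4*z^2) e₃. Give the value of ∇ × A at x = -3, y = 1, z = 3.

(∇×A)₁ = ∂A₃/∂y − ∂A₂/∂z = 24*x*y + 24*y - 8*z - 1
(∇×A)₂ = ∂A₁/∂z − ∂A₃/∂x = -7*y^2 - 6
(∇×A)₃ = ∂A₂/∂x − ∂A₁/∂y = -10*y*z + 2*y
∇×A = (24*x*y + 24*y - 8*z - 1, -7*y^2 - 6, -10*y*z + 2*y)
At (-3, 1, 3): (-73, -13, -28).

(-73, -13, -28)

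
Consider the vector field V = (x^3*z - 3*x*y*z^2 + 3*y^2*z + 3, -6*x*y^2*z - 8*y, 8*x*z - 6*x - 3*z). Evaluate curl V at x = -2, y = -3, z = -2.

(-108, 113, 48)

(∇×V)₁ = ∂V₃/∂y − ∂V₂/∂z = 6*x*y^2
(∇×V)₂ = ∂V₁/∂z − ∂V₃/∂x = x^3 - 6*x*y*z + 3*y^2 - 8*z + 6
(∇×V)₃ = ∂V₂/∂x − ∂V₁/∂y = 3*x*z^2 - 6*y^2*z - 6*y*z
∇×V = (6*x*y^2, x^3 - 6*x*y*z + 3*y^2 - 8*z + 6, 3*x*z^2 - 6*y^2*z - 6*y*z)
At (-2, -3, -2): (-108, 113, 48).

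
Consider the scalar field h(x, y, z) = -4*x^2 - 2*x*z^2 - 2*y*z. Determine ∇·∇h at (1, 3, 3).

-12

∂²h/∂x² = -8
∂²h/∂y² = 0
∂²h/∂z² = -4*x
∇²h = -4*x - 8
At (1, 3, 3): -12.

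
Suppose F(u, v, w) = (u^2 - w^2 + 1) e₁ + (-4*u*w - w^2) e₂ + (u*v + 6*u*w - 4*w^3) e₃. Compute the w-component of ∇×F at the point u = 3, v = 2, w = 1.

(∇×F)_3 = ∂F₂/∂u − ∂F₁/∂v
= -4*w − (0)
= -4*w
At (3, 2, 1): -4.

-4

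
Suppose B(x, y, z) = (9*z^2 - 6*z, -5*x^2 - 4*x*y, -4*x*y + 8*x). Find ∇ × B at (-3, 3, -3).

(∇×B)₁ = ∂B₃/∂y − ∂B₂/∂z = -4*x
(∇×B)₂ = ∂B₁/∂z − ∂B₃/∂x = 4*y + 18*z - 14
(∇×B)₃ = ∂B₂/∂x − ∂B₁/∂y = -10*x - 4*y
∇×B = (-4*x, 4*y + 18*z - 14, -10*x - 4*y)
At (-3, 3, -3): (12, -56, 18).

(12, -56, 18)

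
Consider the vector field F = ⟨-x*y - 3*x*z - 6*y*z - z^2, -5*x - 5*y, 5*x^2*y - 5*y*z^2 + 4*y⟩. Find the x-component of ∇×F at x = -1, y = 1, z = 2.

-11

(∇×F)_1 = ∂F₃/∂y − ∂F₂/∂z
= 5*x^2 - 5*z^2 + 4 − (0)
= 5*x^2 - 5*z^2 + 4
At (-1, 1, 2): -11.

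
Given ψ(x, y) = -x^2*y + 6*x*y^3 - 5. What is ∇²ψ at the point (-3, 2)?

∂²ψ/∂x² = -2*y
∂²ψ/∂y² = 36*x*y
∇²ψ = 36*x*y - 2*y
At (-3, 2): -220.

-220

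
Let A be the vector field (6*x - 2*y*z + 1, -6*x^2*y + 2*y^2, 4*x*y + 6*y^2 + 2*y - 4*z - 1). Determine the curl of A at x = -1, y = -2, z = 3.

(∇×A)₁ = ∂A₃/∂y − ∂A₂/∂z = 4*x + 12*y + 2
(∇×A)₂ = ∂A₁/∂z − ∂A₃/∂x = -6*y
(∇×A)₃ = ∂A₂/∂x − ∂A₁/∂y = -12*x*y + 2*z
∇×A = (4*x + 12*y + 2, -6*y, -12*x*y + 2*z)
At (-1, -2, 3): (-26, 12, -18).

(-26, 12, -18)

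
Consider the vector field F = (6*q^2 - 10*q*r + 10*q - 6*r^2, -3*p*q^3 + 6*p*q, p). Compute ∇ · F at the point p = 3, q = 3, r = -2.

∂F₁/∂p = 0
∂F₂/∂q = -9*p*q^2 + 6*p
∂F₃/∂r = 0
∇·F = -9*p*q^2 + 6*p
At (3, 3, -2): -225.

-225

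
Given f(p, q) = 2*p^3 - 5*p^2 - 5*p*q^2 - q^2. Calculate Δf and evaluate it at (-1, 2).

-14

∂²f/∂p² = 2*(6*p - 5)
∂²f/∂q² = -2*(5*p + 1)
∇²f = 2*p - 12
At (-1, 2): -14.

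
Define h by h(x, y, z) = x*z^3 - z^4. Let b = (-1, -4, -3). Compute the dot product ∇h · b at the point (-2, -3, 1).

∂h/∂x = z^3
∂h/∂y = 0
∂h/∂z = 3*x*z^2 - 4*z^3
∇h at (-2, -3, 1) = (1, 0, -10)
∇h · b = (1)(-1) + (0)(-4) + (-10)(-3) = 29

29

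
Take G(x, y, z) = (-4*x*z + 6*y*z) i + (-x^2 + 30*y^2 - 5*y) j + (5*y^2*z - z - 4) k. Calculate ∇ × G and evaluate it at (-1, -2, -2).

(40, -8, 14)

(∇×G)₁ = ∂G₃/∂y − ∂G₂/∂z = 10*y*z
(∇×G)₂ = ∂G₁/∂z − ∂G₃/∂x = -4*x + 6*y
(∇×G)₃ = ∂G₂/∂x − ∂G₁/∂y = -2*x - 6*z
∇×G = (10*y*z, -4*x + 6*y, -2*x - 6*z)
At (-1, -2, -2): (40, -8, 14).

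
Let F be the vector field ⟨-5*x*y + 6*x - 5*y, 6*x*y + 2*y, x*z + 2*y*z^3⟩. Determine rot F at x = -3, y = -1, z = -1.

(∇×F)₁ = ∂F₃/∂y − ∂F₂/∂z = 2*z^3
(∇×F)₂ = ∂F₁/∂z − ∂F₃/∂x = -z
(∇×F)₃ = ∂F₂/∂x − ∂F₁/∂y = 5*x + 6*y + 5
∇×F = (2*z^3, -z, 5*x + 6*y + 5)
At (-3, -1, -1): (-2, 1, -16).

(-2, 1, -16)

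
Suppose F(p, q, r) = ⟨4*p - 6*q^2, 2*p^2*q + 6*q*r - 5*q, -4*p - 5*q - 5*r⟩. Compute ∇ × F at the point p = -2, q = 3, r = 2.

(∇×F)₁ = ∂F₃/∂q − ∂F₂/∂r = -6*q - 5
(∇×F)₂ = ∂F₁/∂r − ∂F₃/∂p = 4
(∇×F)₃ = ∂F₂/∂p − ∂F₁/∂q = 4*p*q + 12*q
∇×F = (-6*q - 5, 4, 4*p*q + 12*q)
At (-2, 3, 2): (-23, 4, 12).

(-23, 4, 12)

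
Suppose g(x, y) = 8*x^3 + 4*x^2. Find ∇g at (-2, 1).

(80, 0)

∂g/∂x = 24*x^2 + 8*x
∂g/∂y = 0
∇g = (24*x^2 + 8*x, 0)
At (-2, 1): (80, 0).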